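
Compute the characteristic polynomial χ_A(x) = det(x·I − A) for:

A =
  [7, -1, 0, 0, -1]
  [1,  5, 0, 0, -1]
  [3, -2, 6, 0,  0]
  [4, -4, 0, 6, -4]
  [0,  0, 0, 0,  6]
x^5 - 30*x^4 + 360*x^3 - 2160*x^2 + 6480*x - 7776

Expanding det(x·I − A) (e.g. by cofactor expansion or by noting that A is similar to its Jordan form J, which has the same characteristic polynomial as A) gives
  χ_A(x) = x^5 - 30*x^4 + 360*x^3 - 2160*x^2 + 6480*x - 7776
which factors as (x - 6)^5. The eigenvalues (with algebraic multiplicities) are λ = 6 with multiplicity 5.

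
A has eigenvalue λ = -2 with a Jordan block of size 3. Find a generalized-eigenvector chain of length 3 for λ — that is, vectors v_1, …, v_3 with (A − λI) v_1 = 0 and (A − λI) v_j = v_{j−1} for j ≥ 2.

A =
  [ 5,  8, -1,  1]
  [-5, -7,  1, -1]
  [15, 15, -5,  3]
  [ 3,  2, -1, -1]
A Jordan chain for λ = -2 of length 3:
v_1 = (-3, 2, -6, -1)ᵀ
v_2 = (7, -5, 15, 3)ᵀ
v_3 = (1, 0, 0, 0)ᵀ

Let N = A − (-2)·I. We want v_3 with N^3 v_3 = 0 but N^2 v_3 ≠ 0; then v_{j-1} := N · v_j for j = 3, …, 2.

Pick v_3 = (1, 0, 0, 0)ᵀ.
Then v_2 = N · v_3 = (7, -5, 15, 3)ᵀ.
Then v_1 = N · v_2 = (-3, 2, -6, -1)ᵀ.

Sanity check: (A − (-2)·I) v_1 = (0, 0, 0, 0)ᵀ = 0. ✓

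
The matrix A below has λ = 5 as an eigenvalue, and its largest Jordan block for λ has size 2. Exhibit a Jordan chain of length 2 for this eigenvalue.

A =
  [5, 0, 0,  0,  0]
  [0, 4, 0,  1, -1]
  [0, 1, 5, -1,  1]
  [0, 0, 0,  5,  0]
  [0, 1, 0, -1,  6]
A Jordan chain for λ = 5 of length 2:
v_1 = (0, -1, 1, 0, 1)ᵀ
v_2 = (0, 1, 0, 0, 0)ᵀ

Let N = A − (5)·I. We want v_2 with N^2 v_2 = 0 but N^1 v_2 ≠ 0; then v_{j-1} := N · v_j for j = 2, …, 2.

Pick v_2 = (0, 1, 0, 0, 0)ᵀ.
Then v_1 = N · v_2 = (0, -1, 1, 0, 1)ᵀ.

Sanity check: (A − (5)·I) v_1 = (0, 0, 0, 0, 0)ᵀ = 0. ✓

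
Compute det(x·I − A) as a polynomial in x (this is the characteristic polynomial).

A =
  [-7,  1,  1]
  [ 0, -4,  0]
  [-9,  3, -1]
x^3 + 12*x^2 + 48*x + 64

Expanding det(x·I − A) (e.g. by cofactor expansion or by noting that A is similar to its Jordan form J, which has the same characteristic polynomial as A) gives
  χ_A(x) = x^3 + 12*x^2 + 48*x + 64
which factors as (x + 4)^3. The eigenvalues (with algebraic multiplicities) are λ = -4 with multiplicity 3.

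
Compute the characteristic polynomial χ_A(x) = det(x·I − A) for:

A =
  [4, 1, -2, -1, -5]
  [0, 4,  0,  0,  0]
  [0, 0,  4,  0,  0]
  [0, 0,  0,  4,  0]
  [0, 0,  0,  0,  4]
x^5 - 20*x^4 + 160*x^3 - 640*x^2 + 1280*x - 1024

Expanding det(x·I − A) (e.g. by cofactor expansion or by noting that A is similar to its Jordan form J, which has the same characteristic polynomial as A) gives
  χ_A(x) = x^5 - 20*x^4 + 160*x^3 - 640*x^2 + 1280*x - 1024
which factors as (x - 4)^5. The eigenvalues (with algebraic multiplicities) are λ = 4 with multiplicity 5.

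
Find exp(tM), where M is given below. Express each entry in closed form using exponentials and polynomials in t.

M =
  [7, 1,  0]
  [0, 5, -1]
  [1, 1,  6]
e^{tM} =
  [t^2*exp(6*t)/2 + t*exp(6*t) + exp(6*t), t*exp(6*t), -t^2*exp(6*t)/2]
  [-t^2*exp(6*t)/2, -t*exp(6*t) + exp(6*t), t^2*exp(6*t)/2 - t*exp(6*t)]
  [t^2*exp(6*t)/2 + t*exp(6*t), t*exp(6*t), -t^2*exp(6*t)/2 + exp(6*t)]

Strategy: write M = P · J · P⁻¹ where J is a Jordan canonical form, so e^{tM} = P · e^{tJ} · P⁻¹, and e^{tJ} can be computed block-by-block.

M has Jordan form
J =
  [6, 1, 0]
  [0, 6, 1]
  [0, 0, 6]
(up to reordering of blocks).

Per-block formulas:
  For a 3×3 Jordan block J_3(6): exp(t · J_3(6)) = e^(6t)·(I + t·N + (t^2/2)·N^2), where N is the 3×3 nilpotent shift.

After assembling e^{tJ} and conjugating by P, we get:

e^{tM} =
  [t^2*exp(6*t)/2 + t*exp(6*t) + exp(6*t), t*exp(6*t), -t^2*exp(6*t)/2]
  [-t^2*exp(6*t)/2, -t*exp(6*t) + exp(6*t), t^2*exp(6*t)/2 - t*exp(6*t)]
  [t^2*exp(6*t)/2 + t*exp(6*t), t*exp(6*t), -t^2*exp(6*t)/2 + exp(6*t)]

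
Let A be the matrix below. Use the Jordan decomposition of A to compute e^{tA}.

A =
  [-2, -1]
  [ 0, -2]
e^{tA} =
  [exp(-2*t), -t*exp(-2*t)]
  [0, exp(-2*t)]

Strategy: write A = P · J · P⁻¹ where J is a Jordan canonical form, so e^{tA} = P · e^{tJ} · P⁻¹, and e^{tJ} can be computed block-by-block.

A has Jordan form
J =
  [-2,  1]
  [ 0, -2]
(up to reordering of blocks).

Per-block formulas:
  For a 2×2 Jordan block J_2(-2): exp(t · J_2(-2)) = e^(-2t)·(I + t·N), where N is the 2×2 nilpotent shift.

After assembling e^{tJ} and conjugating by P, we get:

e^{tA} =
  [exp(-2*t), -t*exp(-2*t)]
  [0, exp(-2*t)]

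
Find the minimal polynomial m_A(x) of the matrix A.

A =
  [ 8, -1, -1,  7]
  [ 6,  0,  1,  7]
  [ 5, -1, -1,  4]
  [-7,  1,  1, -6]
x^4 - x^3

The characteristic polynomial is χ_A(x) = x^3*(x - 1), so the eigenvalues are known. The minimal polynomial is
  m_A(x) = Π_λ (x − λ)^{k_λ}
where k_λ is the size of the *largest* Jordan block for λ (equivalently, the smallest k with (A − λI)^k v = 0 for every generalised eigenvector v of λ).

  λ = 0: largest Jordan block has size 3, contributing (x − 0)^3
  λ = 1: largest Jordan block has size 1, contributing (x − 1)

So m_A(x) = x^3*(x - 1) = x^4 - x^3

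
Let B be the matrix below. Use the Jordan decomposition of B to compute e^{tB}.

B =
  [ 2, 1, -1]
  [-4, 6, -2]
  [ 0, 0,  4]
e^{tB} =
  [-2*t*exp(4*t) + exp(4*t), t*exp(4*t), -t*exp(4*t)]
  [-4*t*exp(4*t), 2*t*exp(4*t) + exp(4*t), -2*t*exp(4*t)]
  [0, 0, exp(4*t)]

Strategy: write B = P · J · P⁻¹ where J is a Jordan canonical form, so e^{tB} = P · e^{tJ} · P⁻¹, and e^{tJ} can be computed block-by-block.

B has Jordan form
J =
  [4, 1, 0]
  [0, 4, 0]
  [0, 0, 4]
(up to reordering of blocks).

Per-block formulas:
  For a 1×1 block at λ = 4: exp(t · [4]) = [e^(4t)].
  For a 2×2 Jordan block J_2(4): exp(t · J_2(4)) = e^(4t)·(I + t·N), where N is the 2×2 nilpotent shift.

After assembling e^{tJ} and conjugating by P, we get:

e^{tB} =
  [-2*t*exp(4*t) + exp(4*t), t*exp(4*t), -t*exp(4*t)]
  [-4*t*exp(4*t), 2*t*exp(4*t) + exp(4*t), -2*t*exp(4*t)]
  [0, 0, exp(4*t)]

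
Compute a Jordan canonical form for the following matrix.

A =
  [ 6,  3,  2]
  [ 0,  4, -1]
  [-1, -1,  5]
J_3(5)

The characteristic polynomial is
  det(x·I − A) = x^3 - 15*x^2 + 75*x - 125 = (x - 5)^3

Eigenvalues and multiplicities (the geometric multiplicity of λ is n − rank(A − λI), which equals the number of Jordan blocks for λ):
  λ = 5: algebraic multiplicity = 3, geometric multiplicity = 1

Determining the block sizes for each eigenvalue:
  λ = 5: one block (gm = 1), so the single block has size am = 3 → block sizes [3]

Assembling the blocks gives a Jordan form
J =
  [5, 1, 0]
  [0, 5, 1]
  [0, 0, 5]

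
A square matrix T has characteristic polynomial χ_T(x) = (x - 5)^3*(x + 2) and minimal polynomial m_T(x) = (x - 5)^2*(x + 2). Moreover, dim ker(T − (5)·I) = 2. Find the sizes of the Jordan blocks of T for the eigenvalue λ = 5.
Block sizes for λ = 5: [2, 1]

Step 1 — from the characteristic polynomial, algebraic multiplicity of λ = 5 is 3. From dim ker(T − (5)·I) = 2, there are exactly 2 Jordan blocks for λ = 5.
Step 2 — from the minimal polynomial, the factor (x − 5)^2 tells us the largest block for λ = 5 has size 2.
Step 3 — with total size 3, 2 blocks, and largest block 2, the block sizes (in nonincreasing order) are [2, 1].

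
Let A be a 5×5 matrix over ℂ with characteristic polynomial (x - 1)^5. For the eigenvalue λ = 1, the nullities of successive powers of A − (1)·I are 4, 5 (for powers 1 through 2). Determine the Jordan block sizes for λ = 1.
Block sizes for λ = 1: [2, 1, 1, 1]

From the dimensions of kernels of powers, the number of Jordan blocks of size at least j is d_j − d_{j−1} where d_j = dim ker(N^j) (with d_0 = 0). Computing the differences gives [4, 1].
The number of blocks of size exactly k is (#blocks of size ≥ k) − (#blocks of size ≥ k + 1), so the partition is: 3 block(s) of size 1, 1 block(s) of size 2.
In nonincreasing order the block sizes are [2, 1, 1, 1].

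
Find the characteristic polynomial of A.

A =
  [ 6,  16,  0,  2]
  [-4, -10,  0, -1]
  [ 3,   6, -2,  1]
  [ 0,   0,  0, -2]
x^4 + 8*x^3 + 24*x^2 + 32*x + 16

Expanding det(x·I − A) (e.g. by cofactor expansion or by noting that A is similar to its Jordan form J, which has the same characteristic polynomial as A) gives
  χ_A(x) = x^4 + 8*x^3 + 24*x^2 + 32*x + 16
which factors as (x + 2)^4. The eigenvalues (with algebraic multiplicities) are λ = -2 with multiplicity 4.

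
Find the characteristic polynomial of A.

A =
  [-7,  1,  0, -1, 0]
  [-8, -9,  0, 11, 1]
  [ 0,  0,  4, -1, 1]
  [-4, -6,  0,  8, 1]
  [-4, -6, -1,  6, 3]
x^5 + x^4 - 38*x^3 + 18*x^2 + 405*x - 675

Expanding det(x·I − A) (e.g. by cofactor expansion or by noting that A is similar to its Jordan form J, which has the same characteristic polynomial as A) gives
  χ_A(x) = x^5 + x^4 - 38*x^3 + 18*x^2 + 405*x - 675
which factors as (x - 3)^3*(x + 5)^2. The eigenvalues (with algebraic multiplicities) are λ = -5 with multiplicity 2, λ = 3 with multiplicity 3.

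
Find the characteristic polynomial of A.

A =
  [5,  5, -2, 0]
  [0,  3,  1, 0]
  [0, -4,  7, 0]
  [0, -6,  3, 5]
x^4 - 20*x^3 + 150*x^2 - 500*x + 625

Expanding det(x·I − A) (e.g. by cofactor expansion or by noting that A is similar to its Jordan form J, which has the same characteristic polynomial as A) gives
  χ_A(x) = x^4 - 20*x^3 + 150*x^2 - 500*x + 625
which factors as (x - 5)^4. The eigenvalues (with algebraic multiplicities) are λ = 5 with multiplicity 4.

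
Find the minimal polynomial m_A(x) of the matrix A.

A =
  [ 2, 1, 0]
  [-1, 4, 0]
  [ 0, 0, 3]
x^2 - 6*x + 9

The characteristic polynomial is χ_A(x) = (x - 3)^3, so the eigenvalues are known. The minimal polynomial is
  m_A(x) = Π_λ (x − λ)^{k_λ}
where k_λ is the size of the *largest* Jordan block for λ (equivalently, the smallest k with (A − λI)^k v = 0 for every generalised eigenvector v of λ).

  λ = 3: largest Jordan block has size 2, contributing (x − 3)^2

So m_A(x) = (x - 3)^2 = x^2 - 6*x + 9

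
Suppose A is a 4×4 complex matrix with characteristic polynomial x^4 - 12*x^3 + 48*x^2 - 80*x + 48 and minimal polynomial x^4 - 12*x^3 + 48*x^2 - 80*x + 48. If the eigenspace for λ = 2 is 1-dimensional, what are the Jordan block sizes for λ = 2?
Block sizes for λ = 2: [3]

Step 1 — from the characteristic polynomial, algebraic multiplicity of λ = 2 is 3. From dim ker(A − (2)·I) = 1, there are exactly 1 Jordan blocks for λ = 2.
Step 2 — from the minimal polynomial, the factor (x − 2)^3 tells us the largest block for λ = 2 has size 3.
Step 3 — with total size 3, 1 blocks, and largest block 3, the block sizes (in nonincreasing order) are [3].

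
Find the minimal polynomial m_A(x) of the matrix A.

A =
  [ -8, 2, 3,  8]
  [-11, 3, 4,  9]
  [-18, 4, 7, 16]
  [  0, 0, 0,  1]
x^3 - 2*x^2 + x

The characteristic polynomial is χ_A(x) = x*(x - 1)^3, so the eigenvalues are known. The minimal polynomial is
  m_A(x) = Π_λ (x − λ)^{k_λ}
where k_λ is the size of the *largest* Jordan block for λ (equivalently, the smallest k with (A − λI)^k v = 0 for every generalised eigenvector v of λ).

  λ = 0: largest Jordan block has size 1, contributing (x − 0)
  λ = 1: largest Jordan block has size 2, contributing (x − 1)^2

So m_A(x) = x*(x - 1)^2 = x^3 - 2*x^2 + x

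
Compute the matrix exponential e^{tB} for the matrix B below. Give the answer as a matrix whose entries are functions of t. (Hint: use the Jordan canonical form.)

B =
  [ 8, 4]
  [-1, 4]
e^{tB} =
  [2*t*exp(6*t) + exp(6*t), 4*t*exp(6*t)]
  [-t*exp(6*t), -2*t*exp(6*t) + exp(6*t)]

Strategy: write B = P · J · P⁻¹ where J is a Jordan canonical form, so e^{tB} = P · e^{tJ} · P⁻¹, and e^{tJ} can be computed block-by-block.

B has Jordan form
J =
  [6, 1]
  [0, 6]
(up to reordering of blocks).

Per-block formulas:
  For a 2×2 Jordan block J_2(6): exp(t · J_2(6)) = e^(6t)·(I + t·N), where N is the 2×2 nilpotent shift.

After assembling e^{tJ} and conjugating by P, we get:

e^{tB} =
  [2*t*exp(6*t) + exp(6*t), 4*t*exp(6*t)]
  [-t*exp(6*t), -2*t*exp(6*t) + exp(6*t)]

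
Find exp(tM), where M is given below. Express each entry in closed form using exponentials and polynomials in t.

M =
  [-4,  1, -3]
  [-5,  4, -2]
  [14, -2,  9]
e^{tM} =
  [t^2*exp(3*t) - 7*t*exp(3*t) + exp(3*t), t*exp(3*t), t^2*exp(3*t)/2 - 3*t*exp(3*t)]
  [t^2*exp(3*t) - 5*t*exp(3*t), t*exp(3*t) + exp(3*t), t^2*exp(3*t)/2 - 2*t*exp(3*t)]
  [-2*t^2*exp(3*t) + 14*t*exp(3*t), -2*t*exp(3*t), -t^2*exp(3*t) + 6*t*exp(3*t) + exp(3*t)]

Strategy: write M = P · J · P⁻¹ where J is a Jordan canonical form, so e^{tM} = P · e^{tJ} · P⁻¹, and e^{tJ} can be computed block-by-block.

M has Jordan form
J =
  [3, 1, 0]
  [0, 3, 1]
  [0, 0, 3]
(up to reordering of blocks).

Per-block formulas:
  For a 3×3 Jordan block J_3(3): exp(t · J_3(3)) = e^(3t)·(I + t·N + (t^2/2)·N^2), where N is the 3×3 nilpotent shift.

After assembling e^{tJ} and conjugating by P, we get:

e^{tM} =
  [t^2*exp(3*t) - 7*t*exp(3*t) + exp(3*t), t*exp(3*t), t^2*exp(3*t)/2 - 3*t*exp(3*t)]
  [t^2*exp(3*t) - 5*t*exp(3*t), t*exp(3*t) + exp(3*t), t^2*exp(3*t)/2 - 2*t*exp(3*t)]
  [-2*t^2*exp(3*t) + 14*t*exp(3*t), -2*t*exp(3*t), -t^2*exp(3*t) + 6*t*exp(3*t) + exp(3*t)]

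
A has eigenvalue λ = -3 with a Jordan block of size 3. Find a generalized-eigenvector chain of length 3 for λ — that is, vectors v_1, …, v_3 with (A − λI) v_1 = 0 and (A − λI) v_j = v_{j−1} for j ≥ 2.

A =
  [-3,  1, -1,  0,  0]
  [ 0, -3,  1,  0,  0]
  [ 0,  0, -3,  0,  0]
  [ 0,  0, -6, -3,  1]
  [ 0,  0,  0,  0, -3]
A Jordan chain for λ = -3 of length 3:
v_1 = (1, 0, 0, 0, 0)ᵀ
v_2 = (-1, 1, 0, -6, 0)ᵀ
v_3 = (0, 0, 1, 0, 0)ᵀ

Let N = A − (-3)·I. We want v_3 with N^3 v_3 = 0 but N^2 v_3 ≠ 0; then v_{j-1} := N · v_j for j = 3, …, 2.

Pick v_3 = (0, 0, 1, 0, 0)ᵀ.
Then v_2 = N · v_3 = (-1, 1, 0, -6, 0)ᵀ.
Then v_1 = N · v_2 = (1, 0, 0, 0, 0)ᵀ.

Sanity check: (A − (-3)·I) v_1 = (0, 0, 0, 0, 0)ᵀ = 0. ✓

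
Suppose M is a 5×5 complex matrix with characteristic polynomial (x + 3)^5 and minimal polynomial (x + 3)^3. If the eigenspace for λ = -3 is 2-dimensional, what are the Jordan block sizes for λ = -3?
Block sizes for λ = -3: [3, 2]

Step 1 — from the characteristic polynomial, algebraic multiplicity of λ = -3 is 5. From dim ker(M − (-3)·I) = 2, there are exactly 2 Jordan blocks for λ = -3.
Step 2 — from the minimal polynomial, the factor (x + 3)^3 tells us the largest block for λ = -3 has size 3.
Step 3 — with total size 5, 2 blocks, and largest block 3, the block sizes (in nonincreasing order) are [3, 2].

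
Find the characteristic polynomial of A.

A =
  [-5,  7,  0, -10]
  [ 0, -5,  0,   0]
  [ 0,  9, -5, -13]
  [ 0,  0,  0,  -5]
x^4 + 20*x^3 + 150*x^2 + 500*x + 625

Expanding det(x·I − A) (e.g. by cofactor expansion or by noting that A is similar to its Jordan form J, which has the same characteristic polynomial as A) gives
  χ_A(x) = x^4 + 20*x^3 + 150*x^2 + 500*x + 625
which factors as (x + 5)^4. The eigenvalues (with algebraic multiplicities) are λ = -5 with multiplicity 4.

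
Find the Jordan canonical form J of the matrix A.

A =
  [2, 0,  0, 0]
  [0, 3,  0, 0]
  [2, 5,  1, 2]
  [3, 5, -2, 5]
J_1(2) ⊕ J_2(3) ⊕ J_1(3)

The characteristic polynomial is
  det(x·I − A) = x^4 - 11*x^3 + 45*x^2 - 81*x + 54 = (x - 3)^3*(x - 2)

Eigenvalues and multiplicities (the geometric multiplicity of λ is n − rank(A − λI), which equals the number of Jordan blocks for λ):
  λ = 2: algebraic multiplicity = 1, geometric multiplicity = 1
  λ = 3: algebraic multiplicity = 3, geometric multiplicity = 2

Determining the block sizes for each eigenvalue:
  λ = 2: one block (gm = 1), so the single block has size am = 1 → block sizes [1]
  λ = 3: 2 blocks summing to 3 forces exactly one block of size 2 and the rest size 1 → block sizes [2, 1]

Assembling the blocks gives a Jordan form
J =
  [2, 0, 0, 0]
  [0, 3, 1, 0]
  [0, 0, 3, 0]
  [0, 0, 0, 3]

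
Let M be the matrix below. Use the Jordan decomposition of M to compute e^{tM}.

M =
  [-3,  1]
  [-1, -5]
e^{tM} =
  [t*exp(-4*t) + exp(-4*t), t*exp(-4*t)]
  [-t*exp(-4*t), -t*exp(-4*t) + exp(-4*t)]

Strategy: write M = P · J · P⁻¹ where J is a Jordan canonical form, so e^{tM} = P · e^{tJ} · P⁻¹, and e^{tJ} can be computed block-by-block.

M has Jordan form
J =
  [-4,  1]
  [ 0, -4]
(up to reordering of blocks).

Per-block formulas:
  For a 2×2 Jordan block J_2(-4): exp(t · J_2(-4)) = e^(-4t)·(I + t·N), where N is the 2×2 nilpotent shift.

After assembling e^{tJ} and conjugating by P, we get:

e^{tM} =
  [t*exp(-4*t) + exp(-4*t), t*exp(-4*t)]
  [-t*exp(-4*t), -t*exp(-4*t) + exp(-4*t)]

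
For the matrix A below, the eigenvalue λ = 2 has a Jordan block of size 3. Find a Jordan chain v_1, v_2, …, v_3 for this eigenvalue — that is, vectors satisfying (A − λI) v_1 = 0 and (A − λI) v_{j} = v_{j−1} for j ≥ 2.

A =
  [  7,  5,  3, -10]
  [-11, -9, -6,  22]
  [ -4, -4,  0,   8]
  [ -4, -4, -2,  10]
A Jordan chain for λ = 2 of length 3:
v_1 = (-2, 2, 0, 0)ᵀ
v_2 = (5, -11, -4, -4)ᵀ
v_3 = (1, 0, 0, 0)ᵀ

Let N = A − (2)·I. We want v_3 with N^3 v_3 = 0 but N^2 v_3 ≠ 0; then v_{j-1} := N · v_j for j = 3, …, 2.

Pick v_3 = (1, 0, 0, 0)ᵀ.
Then v_2 = N · v_3 = (5, -11, -4, -4)ᵀ.
Then v_1 = N · v_2 = (-2, 2, 0, 0)ᵀ.

Sanity check: (A − (2)·I) v_1 = (0, 0, 0, 0)ᵀ = 0. ✓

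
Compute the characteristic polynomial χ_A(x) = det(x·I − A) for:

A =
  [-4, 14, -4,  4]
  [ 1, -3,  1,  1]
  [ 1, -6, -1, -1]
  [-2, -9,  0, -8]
x^4 + 16*x^3 + 96*x^2 + 256*x + 256

Expanding det(x·I − A) (e.g. by cofactor expansion or by noting that A is similar to its Jordan form J, which has the same characteristic polynomial as A) gives
  χ_A(x) = x^4 + 16*x^3 + 96*x^2 + 256*x + 256
which factors as (x + 4)^4. The eigenvalues (with algebraic multiplicities) are λ = -4 with multiplicity 4.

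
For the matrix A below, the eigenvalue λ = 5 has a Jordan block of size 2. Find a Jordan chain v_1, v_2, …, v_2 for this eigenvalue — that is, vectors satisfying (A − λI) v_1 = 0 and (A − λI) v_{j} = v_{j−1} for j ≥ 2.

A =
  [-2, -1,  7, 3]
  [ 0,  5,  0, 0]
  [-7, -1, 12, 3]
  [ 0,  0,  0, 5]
A Jordan chain for λ = 5 of length 2:
v_1 = (-7, 0, -7, 0)ᵀ
v_2 = (1, 0, 0, 0)ᵀ

Let N = A − (5)·I. We want v_2 with N^2 v_2 = 0 but N^1 v_2 ≠ 0; then v_{j-1} := N · v_j for j = 2, …, 2.

Pick v_2 = (1, 0, 0, 0)ᵀ.
Then v_1 = N · v_2 = (-7, 0, -7, 0)ᵀ.

Sanity check: (A − (5)·I) v_1 = (0, 0, 0, 0)ᵀ = 0. ✓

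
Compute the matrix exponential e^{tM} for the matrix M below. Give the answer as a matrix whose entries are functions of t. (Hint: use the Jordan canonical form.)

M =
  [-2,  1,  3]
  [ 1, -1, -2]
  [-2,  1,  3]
e^{tM} =
  [-t^2/2 - 2*t + 1, t, t^2/2 + 3*t]
  [t^2/2 + t, 1 - t, -t^2/2 - 2*t]
  [-t^2/2 - 2*t, t, t^2/2 + 3*t + 1]

Strategy: write M = P · J · P⁻¹ where J is a Jordan canonical form, so e^{tM} = P · e^{tJ} · P⁻¹, and e^{tJ} can be computed block-by-block.

M has Jordan form
J =
  [0, 1, 0]
  [0, 0, 1]
  [0, 0, 0]
(up to reordering of blocks).

Per-block formulas:
  For a 3×3 Jordan block J_3(0): exp(t · J_3(0)) = e^(0t)·(I + t·N + (t^2/2)·N^2), where N is the 3×3 nilpotent shift.

After assembling e^{tJ} and conjugating by P, we get:

e^{tM} =
  [-t^2/2 - 2*t + 1, t, t^2/2 + 3*t]
  [t^2/2 + t, 1 - t, -t^2/2 - 2*t]
  [-t^2/2 - 2*t, t, t^2/2 + 3*t + 1]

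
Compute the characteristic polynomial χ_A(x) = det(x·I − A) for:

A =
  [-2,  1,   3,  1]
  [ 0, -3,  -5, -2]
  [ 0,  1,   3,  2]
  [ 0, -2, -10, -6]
x^4 + 8*x^3 + 24*x^2 + 32*x + 16

Expanding det(x·I − A) (e.g. by cofactor expansion or by noting that A is similar to its Jordan form J, which has the same characteristic polynomial as A) gives
  χ_A(x) = x^4 + 8*x^3 + 24*x^2 + 32*x + 16
which factors as (x + 2)^4. The eigenvalues (with algebraic multiplicities) are λ = -2 with multiplicity 4.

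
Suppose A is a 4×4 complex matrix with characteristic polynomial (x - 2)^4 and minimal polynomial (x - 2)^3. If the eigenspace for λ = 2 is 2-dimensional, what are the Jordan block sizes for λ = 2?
Block sizes for λ = 2: [3, 1]

Step 1 — from the characteristic polynomial, algebraic multiplicity of λ = 2 is 4. From dim ker(A − (2)·I) = 2, there are exactly 2 Jordan blocks for λ = 2.
Step 2 — from the minimal polynomial, the factor (x − 2)^3 tells us the largest block for λ = 2 has size 3.
Step 3 — with total size 4, 2 blocks, and largest block 3, the block sizes (in nonincreasing order) are [3, 1].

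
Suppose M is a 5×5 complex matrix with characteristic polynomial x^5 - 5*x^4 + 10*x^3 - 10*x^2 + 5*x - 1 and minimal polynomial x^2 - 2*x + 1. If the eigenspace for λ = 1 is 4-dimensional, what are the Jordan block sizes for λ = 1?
Block sizes for λ = 1: [2, 1, 1, 1]

Step 1 — from the characteristic polynomial, algebraic multiplicity of λ = 1 is 5. From dim ker(M − (1)·I) = 4, there are exactly 4 Jordan blocks for λ = 1.
Step 2 — from the minimal polynomial, the factor (x − 1)^2 tells us the largest block for λ = 1 has size 2.
Step 3 — with total size 5, 4 blocks, and largest block 2, the block sizes (in nonincreasing order) are [2, 1, 1, 1].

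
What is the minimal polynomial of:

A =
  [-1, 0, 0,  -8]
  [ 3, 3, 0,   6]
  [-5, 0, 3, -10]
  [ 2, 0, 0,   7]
x^2 - 6*x + 9

The characteristic polynomial is χ_A(x) = (x - 3)^4, so the eigenvalues are known. The minimal polynomial is
  m_A(x) = Π_λ (x − λ)^{k_λ}
where k_λ is the size of the *largest* Jordan block for λ (equivalently, the smallest k with (A − λI)^k v = 0 for every generalised eigenvector v of λ).

  λ = 3: largest Jordan block has size 2, contributing (x − 3)^2

So m_A(x) = (x - 3)^2 = x^2 - 6*x + 9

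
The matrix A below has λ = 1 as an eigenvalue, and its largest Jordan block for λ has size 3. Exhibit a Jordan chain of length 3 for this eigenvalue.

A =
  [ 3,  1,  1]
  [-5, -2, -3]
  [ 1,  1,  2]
A Jordan chain for λ = 1 of length 3:
v_1 = (0, 2, -2)ᵀ
v_2 = (2, -5, 1)ᵀ
v_3 = (1, 0, 0)ᵀ

Let N = A − (1)·I. We want v_3 with N^3 v_3 = 0 but N^2 v_3 ≠ 0; then v_{j-1} := N · v_j for j = 3, …, 2.

Pick v_3 = (1, 0, 0)ᵀ.
Then v_2 = N · v_3 = (2, -5, 1)ᵀ.
Then v_1 = N · v_2 = (0, 2, -2)ᵀ.

Sanity check: (A − (1)·I) v_1 = (0, 0, 0)ᵀ = 0. ✓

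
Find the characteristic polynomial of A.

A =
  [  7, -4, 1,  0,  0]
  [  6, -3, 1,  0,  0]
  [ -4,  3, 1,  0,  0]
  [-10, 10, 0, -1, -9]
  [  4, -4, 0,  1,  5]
x^5 - 9*x^4 + 32*x^3 - 56*x^2 + 48*x - 16

Expanding det(x·I − A) (e.g. by cofactor expansion or by noting that A is similar to its Jordan form J, which has the same characteristic polynomial as A) gives
  χ_A(x) = x^5 - 9*x^4 + 32*x^3 - 56*x^2 + 48*x - 16
which factors as (x - 2)^4*(x - 1). The eigenvalues (with algebraic multiplicities) are λ = 1 with multiplicity 1, λ = 2 with multiplicity 4.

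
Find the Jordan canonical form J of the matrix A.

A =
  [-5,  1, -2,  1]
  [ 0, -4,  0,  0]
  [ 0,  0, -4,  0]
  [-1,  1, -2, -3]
J_2(-4) ⊕ J_1(-4) ⊕ J_1(-4)

The characteristic polynomial is
  det(x·I − A) = x^4 + 16*x^3 + 96*x^2 + 256*x + 256 = (x + 4)^4

Eigenvalues and multiplicities (the geometric multiplicity of λ is n − rank(A − λI), which equals the number of Jordan blocks for λ):
  λ = -4: algebraic multiplicity = 4, geometric multiplicity = 3

Determining the block sizes for each eigenvalue:
  λ = -4: 3 blocks summing to 4 forces exactly one block of size 2 and the rest size 1 → block sizes [2, 1, 1]

Assembling the blocks gives a Jordan form
J =
  [-4,  1,  0,  0]
  [ 0, -4,  0,  0]
  [ 0,  0, -4,  0]
  [ 0,  0,  0, -4]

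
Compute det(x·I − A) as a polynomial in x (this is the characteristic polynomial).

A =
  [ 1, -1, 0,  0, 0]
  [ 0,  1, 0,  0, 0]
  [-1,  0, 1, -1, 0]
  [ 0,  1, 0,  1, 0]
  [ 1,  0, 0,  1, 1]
x^5 - 5*x^4 + 10*x^3 - 10*x^2 + 5*x - 1

Expanding det(x·I − A) (e.g. by cofactor expansion or by noting that A is similar to its Jordan form J, which has the same characteristic polynomial as A) gives
  χ_A(x) = x^5 - 5*x^4 + 10*x^3 - 10*x^2 + 5*x - 1
which factors as (x - 1)^5. The eigenvalues (with algebraic multiplicities) are λ = 1 with multiplicity 5.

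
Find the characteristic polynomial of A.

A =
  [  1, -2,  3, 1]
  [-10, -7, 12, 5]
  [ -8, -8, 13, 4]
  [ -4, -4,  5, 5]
x^4 - 12*x^3 + 54*x^2 - 108*x + 81

Expanding det(x·I − A) (e.g. by cofactor expansion or by noting that A is similar to its Jordan form J, which has the same characteristic polynomial as A) gives
  χ_A(x) = x^4 - 12*x^3 + 54*x^2 - 108*x + 81
which factors as (x - 3)^4. The eigenvalues (with algebraic multiplicities) are λ = 3 with multiplicity 4.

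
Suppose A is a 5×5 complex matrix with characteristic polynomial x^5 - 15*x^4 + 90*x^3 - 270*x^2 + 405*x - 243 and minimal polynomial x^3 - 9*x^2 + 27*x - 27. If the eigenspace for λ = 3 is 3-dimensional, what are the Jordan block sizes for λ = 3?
Block sizes for λ = 3: [3, 1, 1]

Step 1 — from the characteristic polynomial, algebraic multiplicity of λ = 3 is 5. From dim ker(A − (3)·I) = 3, there are exactly 3 Jordan blocks for λ = 3.
Step 2 — from the minimal polynomial, the factor (x − 3)^3 tells us the largest block for λ = 3 has size 3.
Step 3 — with total size 5, 3 blocks, and largest block 3, the block sizes (in nonincreasing order) are [3, 1, 1].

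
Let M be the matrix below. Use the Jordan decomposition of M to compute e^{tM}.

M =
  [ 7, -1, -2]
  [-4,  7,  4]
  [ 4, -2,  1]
e^{tM} =
  [2*t*exp(5*t) + exp(5*t), -t*exp(5*t), -2*t*exp(5*t)]
  [-4*t*exp(5*t), 2*t*exp(5*t) + exp(5*t), 4*t*exp(5*t)]
  [4*t*exp(5*t), -2*t*exp(5*t), -4*t*exp(5*t) + exp(5*t)]

Strategy: write M = P · J · P⁻¹ where J is a Jordan canonical form, so e^{tM} = P · e^{tJ} · P⁻¹, and e^{tJ} can be computed block-by-block.

M has Jordan form
J =
  [5, 1, 0]
  [0, 5, 0]
  [0, 0, 5]
(up to reordering of blocks).

Per-block formulas:
  For a 1×1 block at λ = 5: exp(t · [5]) = [e^(5t)].
  For a 2×2 Jordan block J_2(5): exp(t · J_2(5)) = e^(5t)·(I + t·N), where N is the 2×2 nilpotent shift.

After assembling e^{tJ} and conjugating by P, we get:

e^{tM} =
  [2*t*exp(5*t) + exp(5*t), -t*exp(5*t), -2*t*exp(5*t)]
  [-4*t*exp(5*t), 2*t*exp(5*t) + exp(5*t), 4*t*exp(5*t)]
  [4*t*exp(5*t), -2*t*exp(5*t), -4*t*exp(5*t) + exp(5*t)]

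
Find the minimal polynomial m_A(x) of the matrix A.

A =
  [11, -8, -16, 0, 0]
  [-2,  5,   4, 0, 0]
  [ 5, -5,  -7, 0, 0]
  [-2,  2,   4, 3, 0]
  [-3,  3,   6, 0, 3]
x^2 - 6*x + 9

The characteristic polynomial is χ_A(x) = (x - 3)^5, so the eigenvalues are known. The minimal polynomial is
  m_A(x) = Π_λ (x − λ)^{k_λ}
where k_λ is the size of the *largest* Jordan block for λ (equivalently, the smallest k with (A − λI)^k v = 0 for every generalised eigenvector v of λ).

  λ = 3: largest Jordan block has size 2, contributing (x − 3)^2

So m_A(x) = (x - 3)^2 = x^2 - 6*x + 9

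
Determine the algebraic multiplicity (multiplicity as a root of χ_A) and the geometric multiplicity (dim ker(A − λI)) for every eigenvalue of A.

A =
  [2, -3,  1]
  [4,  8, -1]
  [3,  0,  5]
λ = 5: alg = 3, geom = 1

Step 1 — factor the characteristic polynomial to read off the algebraic multiplicities:
  χ_A(x) = (x - 5)^3

Step 2 — compute geometric multiplicities via the rank-nullity identity g(λ) = n − rank(A − λI):
  rank(A − (5)·I) = 2, so dim ker(A − (5)·I) = n − 2 = 1

Summary:
  λ = 5: algebraic multiplicity = 3, geometric multiplicity = 1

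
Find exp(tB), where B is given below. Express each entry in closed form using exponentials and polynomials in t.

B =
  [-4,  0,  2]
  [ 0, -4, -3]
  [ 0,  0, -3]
e^{tB} =
  [exp(-4*t), 0, 2*exp(-3*t) - 2*exp(-4*t)]
  [0, exp(-4*t), -3*exp(-3*t) + 3*exp(-4*t)]
  [0, 0, exp(-3*t)]

Strategy: write B = P · J · P⁻¹ where J is a Jordan canonical form, so e^{tB} = P · e^{tJ} · P⁻¹, and e^{tJ} can be computed block-by-block.

B has Jordan form
J =
  [-4,  0,  0]
  [ 0, -4,  0]
  [ 0,  0, -3]
(up to reordering of blocks).

Per-block formulas:
  For a 1×1 block at λ = -4: exp(t · [-4]) = [e^(-4t)].
  For a 1×1 block at λ = -3: exp(t · [-3]) = [e^(-3t)].

After assembling e^{tJ} and conjugating by P, we get:

e^{tB} =
  [exp(-4*t), 0, 2*exp(-3*t) - 2*exp(-4*t)]
  [0, exp(-4*t), -3*exp(-3*t) + 3*exp(-4*t)]
  [0, 0, exp(-3*t)]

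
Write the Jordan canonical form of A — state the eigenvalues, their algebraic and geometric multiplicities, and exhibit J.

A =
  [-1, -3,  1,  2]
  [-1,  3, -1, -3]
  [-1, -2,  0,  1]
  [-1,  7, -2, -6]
J_2(-1) ⊕ J_2(-1)

The characteristic polynomial is
  det(x·I − A) = x^4 + 4*x^3 + 6*x^2 + 4*x + 1 = (x + 1)^4

Eigenvalues and multiplicities (the geometric multiplicity of λ is n − rank(A − λI), which equals the number of Jordan blocks for λ):
  λ = -1: algebraic multiplicity = 4, geometric multiplicity = 2

Determining the block sizes for each eigenvalue:
  λ = -1: with am = 4 and gm = 2, the partition is not yet determined (e.g. several partitions of 4 into 2 parts exist). Let N = A − (-1)·I. Computing rank(N^1) = 2, rank(N^2) = 0; the number of blocks of size ≥ j is rank(N^{j−1}) − rank(N^j), giving [2, 2]. So we have 2 block(s) of size 2 → block sizes [2, 2]

Assembling the blocks gives a Jordan form
J =
  [-1,  1,  0,  0]
  [ 0, -1,  0,  0]
  [ 0,  0, -1,  1]
  [ 0,  0,  0, -1]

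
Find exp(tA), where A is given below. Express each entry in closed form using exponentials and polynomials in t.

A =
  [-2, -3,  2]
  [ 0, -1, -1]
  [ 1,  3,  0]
e^{tA} =
  [3*t^2*exp(-t)/2 - t*exp(-t) + exp(-t), 9*t^2*exp(-t)/2 - 3*t*exp(-t), 3*t^2*exp(-t)/2 + 2*t*exp(-t)]
  [-t^2*exp(-t)/2, -3*t^2*exp(-t)/2 + exp(-t), -t^2*exp(-t)/2 - t*exp(-t)]
  [t*exp(-t), 3*t*exp(-t), t*exp(-t) + exp(-t)]

Strategy: write A = P · J · P⁻¹ where J is a Jordan canonical form, so e^{tA} = P · e^{tJ} · P⁻¹, and e^{tJ} can be computed block-by-block.

A has Jordan form
J =
  [-1,  1,  0]
  [ 0, -1,  1]
  [ 0,  0, -1]
(up to reordering of blocks).

Per-block formulas:
  For a 3×3 Jordan block J_3(-1): exp(t · J_3(-1)) = e^(-1t)·(I + t·N + (t^2/2)·N^2), where N is the 3×3 nilpotent shift.

After assembling e^{tJ} and conjugating by P, we get:

e^{tA} =
  [3*t^2*exp(-t)/2 - t*exp(-t) + exp(-t), 9*t^2*exp(-t)/2 - 3*t*exp(-t), 3*t^2*exp(-t)/2 + 2*t*exp(-t)]
  [-t^2*exp(-t)/2, -3*t^2*exp(-t)/2 + exp(-t), -t^2*exp(-t)/2 - t*exp(-t)]
  [t*exp(-t), 3*t*exp(-t), t*exp(-t) + exp(-t)]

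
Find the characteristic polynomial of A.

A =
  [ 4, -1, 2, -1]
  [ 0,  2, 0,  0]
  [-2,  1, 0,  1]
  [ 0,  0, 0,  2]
x^4 - 8*x^3 + 24*x^2 - 32*x + 16

Expanding det(x·I − A) (e.g. by cofactor expansion or by noting that A is similar to its Jordan form J, which has the same characteristic polynomial as A) gives
  χ_A(x) = x^4 - 8*x^3 + 24*x^2 - 32*x + 16
which factors as (x - 2)^4. The eigenvalues (with algebraic multiplicities) are λ = 2 with multiplicity 4.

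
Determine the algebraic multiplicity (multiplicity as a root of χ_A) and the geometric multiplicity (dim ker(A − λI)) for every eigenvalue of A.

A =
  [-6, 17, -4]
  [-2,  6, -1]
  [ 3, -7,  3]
λ = 1: alg = 3, geom = 1

Step 1 — factor the characteristic polynomial to read off the algebraic multiplicities:
  χ_A(x) = (x - 1)^3

Step 2 — compute geometric multiplicities via the rank-nullity identity g(λ) = n − rank(A − λI):
  rank(A − (1)·I) = 2, so dim ker(A − (1)·I) = n − 2 = 1

Summary:
  λ = 1: algebraic multiplicity = 3, geometric multiplicity = 1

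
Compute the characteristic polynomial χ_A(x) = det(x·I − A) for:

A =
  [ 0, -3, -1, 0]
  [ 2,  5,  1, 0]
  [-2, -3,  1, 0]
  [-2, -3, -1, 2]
x^4 - 8*x^3 + 24*x^2 - 32*x + 16

Expanding det(x·I − A) (e.g. by cofactor expansion or by noting that A is similar to its Jordan form J, which has the same characteristic polynomial as A) gives
  χ_A(x) = x^4 - 8*x^3 + 24*x^2 - 32*x + 16
which factors as (x - 2)^4. The eigenvalues (with algebraic multiplicities) are λ = 2 with multiplicity 4.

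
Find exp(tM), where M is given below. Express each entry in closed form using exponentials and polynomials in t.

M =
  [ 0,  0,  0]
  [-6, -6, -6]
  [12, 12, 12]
e^{tM} =
  [1, 0, 0]
  [1 - exp(6*t), 2 - exp(6*t), 1 - exp(6*t)]
  [2*exp(6*t) - 2, 2*exp(6*t) - 2, 2*exp(6*t) - 1]

Strategy: write M = P · J · P⁻¹ where J is a Jordan canonical form, so e^{tM} = P · e^{tJ} · P⁻¹, and e^{tJ} can be computed block-by-block.

M has Jordan form
J =
  [0, 0, 0]
  [0, 0, 0]
  [0, 0, 6]
(up to reordering of blocks).

Per-block formulas:
  For a 1×1 block at λ = 0: exp(t · [0]) = [e^(0t)].
  For a 1×1 block at λ = 6: exp(t · [6]) = [e^(6t)].

After assembling e^{tJ} and conjugating by P, we get:

e^{tM} =
  [1, 0, 0]
  [1 - exp(6*t), 2 - exp(6*t), 1 - exp(6*t)]
  [2*exp(6*t) - 2, 2*exp(6*t) - 2, 2*exp(6*t) - 1]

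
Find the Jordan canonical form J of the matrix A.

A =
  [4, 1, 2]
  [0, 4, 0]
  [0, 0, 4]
J_2(4) ⊕ J_1(4)

The characteristic polynomial is
  det(x·I − A) = x^3 - 12*x^2 + 48*x - 64 = (x - 4)^3

Eigenvalues and multiplicities (the geometric multiplicity of λ is n − rank(A − λI), which equals the number of Jordan blocks for λ):
  λ = 4: algebraic multiplicity = 3, geometric multiplicity = 2

Determining the block sizes for each eigenvalue:
  λ = 4: 2 blocks summing to 3 forces exactly one block of size 2 and the rest size 1 → block sizes [2, 1]

Assembling the blocks gives a Jordan form
J =
  [4, 1, 0]
  [0, 4, 0]
  [0, 0, 4]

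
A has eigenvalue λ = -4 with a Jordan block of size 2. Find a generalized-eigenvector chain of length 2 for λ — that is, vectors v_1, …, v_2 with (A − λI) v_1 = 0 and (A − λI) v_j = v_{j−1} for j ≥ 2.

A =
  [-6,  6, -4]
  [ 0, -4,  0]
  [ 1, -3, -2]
A Jordan chain for λ = -4 of length 2:
v_1 = (-2, 0, 1)ᵀ
v_2 = (1, 0, 0)ᵀ

Let N = A − (-4)·I. We want v_2 with N^2 v_2 = 0 but N^1 v_2 ≠ 0; then v_{j-1} := N · v_j for j = 2, …, 2.

Pick v_2 = (1, 0, 0)ᵀ.
Then v_1 = N · v_2 = (-2, 0, 1)ᵀ.

Sanity check: (A − (-4)·I) v_1 = (0, 0, 0)ᵀ = 0. ✓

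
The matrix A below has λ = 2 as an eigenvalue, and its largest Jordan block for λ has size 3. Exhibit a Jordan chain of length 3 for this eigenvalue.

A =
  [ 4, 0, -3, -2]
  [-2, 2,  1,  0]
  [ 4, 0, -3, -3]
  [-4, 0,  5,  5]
A Jordan chain for λ = 2 of length 3:
v_1 = (-1, 1, -2, 2)ᵀ
v_2 = (-3, 1, -5, 5)ᵀ
v_3 = (0, 0, 1, 0)ᵀ

Let N = A − (2)·I. We want v_3 with N^3 v_3 = 0 but N^2 v_3 ≠ 0; then v_{j-1} := N · v_j for j = 3, …, 2.

Pick v_3 = (0, 0, 1, 0)ᵀ.
Then v_2 = N · v_3 = (-3, 1, -5, 5)ᵀ.
Then v_1 = N · v_2 = (-1, 1, -2, 2)ᵀ.

Sanity check: (A − (2)·I) v_1 = (0, 0, 0, 0)ᵀ = 0. ✓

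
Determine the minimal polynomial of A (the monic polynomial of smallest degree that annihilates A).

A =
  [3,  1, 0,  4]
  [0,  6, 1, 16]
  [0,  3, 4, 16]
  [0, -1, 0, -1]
x^3 - 9*x^2 + 27*x - 27

The characteristic polynomial is χ_A(x) = (x - 3)^4, so the eigenvalues are known. The minimal polynomial is
  m_A(x) = Π_λ (x − λ)^{k_λ}
where k_λ is the size of the *largest* Jordan block for λ (equivalently, the smallest k with (A − λI)^k v = 0 for every generalised eigenvector v of λ).

  λ = 3: largest Jordan block has size 3, contributing (x − 3)^3

So m_A(x) = (x - 3)^3 = x^3 - 9*x^2 + 27*x - 27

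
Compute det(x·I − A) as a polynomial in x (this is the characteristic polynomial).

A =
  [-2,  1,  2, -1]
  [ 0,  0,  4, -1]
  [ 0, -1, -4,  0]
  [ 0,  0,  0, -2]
x^4 + 8*x^3 + 24*x^2 + 32*x + 16

Expanding det(x·I − A) (e.g. by cofactor expansion or by noting that A is similar to its Jordan form J, which has the same characteristic polynomial as A) gives
  χ_A(x) = x^4 + 8*x^3 + 24*x^2 + 32*x + 16
which factors as (x + 2)^4. The eigenvalues (with algebraic multiplicities) are λ = -2 with multiplicity 4.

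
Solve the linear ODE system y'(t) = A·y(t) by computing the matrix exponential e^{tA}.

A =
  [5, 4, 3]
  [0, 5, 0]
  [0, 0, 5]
e^{tA} =
  [exp(5*t), 4*t*exp(5*t), 3*t*exp(5*t)]
  [0, exp(5*t), 0]
  [0, 0, exp(5*t)]

Strategy: write A = P · J · P⁻¹ where J is a Jordan canonical form, so e^{tA} = P · e^{tJ} · P⁻¹, and e^{tJ} can be computed block-by-block.

A has Jordan form
J =
  [5, 1, 0]
  [0, 5, 0]
  [0, 0, 5]
(up to reordering of blocks).

Per-block formulas:
  For a 2×2 Jordan block J_2(5): exp(t · J_2(5)) = e^(5t)·(I + t·N), where N is the 2×2 nilpotent shift.
  For a 1×1 block at λ = 5: exp(t · [5]) = [e^(5t)].

After assembling e^{tJ} and conjugating by P, we get:

e^{tA} =
  [exp(5*t), 4*t*exp(5*t), 3*t*exp(5*t)]
  [0, exp(5*t), 0]
  [0, 0, exp(5*t)]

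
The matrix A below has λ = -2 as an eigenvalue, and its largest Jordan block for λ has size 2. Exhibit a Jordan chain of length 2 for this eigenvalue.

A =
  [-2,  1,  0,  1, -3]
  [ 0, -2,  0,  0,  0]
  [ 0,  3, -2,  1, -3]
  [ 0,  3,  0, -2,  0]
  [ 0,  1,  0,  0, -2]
A Jordan chain for λ = -2 of length 2:
v_1 = (1, 0, 3, 3, 1)ᵀ
v_2 = (0, 1, 0, 0, 0)ᵀ

Let N = A − (-2)·I. We want v_2 with N^2 v_2 = 0 but N^1 v_2 ≠ 0; then v_{j-1} := N · v_j for j = 2, …, 2.

Pick v_2 = (0, 1, 0, 0, 0)ᵀ.
Then v_1 = N · v_2 = (1, 0, 3, 3, 1)ᵀ.

Sanity check: (A − (-2)·I) v_1 = (0, 0, 0, 0, 0)ᵀ = 0. ✓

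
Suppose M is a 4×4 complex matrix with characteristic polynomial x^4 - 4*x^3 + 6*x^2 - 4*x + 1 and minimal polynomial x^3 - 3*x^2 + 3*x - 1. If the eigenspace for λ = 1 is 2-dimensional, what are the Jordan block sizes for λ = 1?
Block sizes for λ = 1: [3, 1]

Step 1 — from the characteristic polynomial, algebraic multiplicity of λ = 1 is 4. From dim ker(M − (1)·I) = 2, there are exactly 2 Jordan blocks for λ = 1.
Step 2 — from the minimal polynomial, the factor (x − 1)^3 tells us the largest block for λ = 1 has size 3.
Step 3 — with total size 4, 2 blocks, and largest block 3, the block sizes (in nonincreasing order) are [3, 1].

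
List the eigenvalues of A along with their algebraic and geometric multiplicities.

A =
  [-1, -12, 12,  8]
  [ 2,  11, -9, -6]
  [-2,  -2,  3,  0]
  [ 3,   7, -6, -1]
λ = 3: alg = 4, geom = 2

Step 1 — factor the characteristic polynomial to read off the algebraic multiplicities:
  χ_A(x) = (x - 3)^4

Step 2 — compute geometric multiplicities via the rank-nullity identity g(λ) = n − rank(A − λI):
  rank(A − (3)·I) = 2, so dim ker(A − (3)·I) = n − 2 = 2

Summary:
  λ = 3: algebraic multiplicity = 4, geometric multiplicity = 2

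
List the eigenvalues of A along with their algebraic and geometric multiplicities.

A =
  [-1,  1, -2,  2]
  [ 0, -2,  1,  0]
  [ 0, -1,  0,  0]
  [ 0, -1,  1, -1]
λ = -1: alg = 4, geom = 2

Step 1 — factor the characteristic polynomial to read off the algebraic multiplicities:
  χ_A(x) = (x + 1)^4

Step 2 — compute geometric multiplicities via the rank-nullity identity g(λ) = n − rank(A − λI):
  rank(A − (-1)·I) = 2, so dim ker(A − (-1)·I) = n − 2 = 2

Summary:
  λ = -1: algebraic multiplicity = 4, geometric multiplicity = 2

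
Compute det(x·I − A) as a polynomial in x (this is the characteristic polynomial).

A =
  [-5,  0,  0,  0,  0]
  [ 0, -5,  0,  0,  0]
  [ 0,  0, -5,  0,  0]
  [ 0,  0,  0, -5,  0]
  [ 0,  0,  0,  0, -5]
x^5 + 25*x^4 + 250*x^3 + 1250*x^2 + 3125*x + 3125

Expanding det(x·I − A) (e.g. by cofactor expansion or by noting that A is similar to its Jordan form J, which has the same characteristic polynomial as A) gives
  χ_A(x) = x^5 + 25*x^4 + 250*x^3 + 1250*x^2 + 3125*x + 3125
which factors as (x + 5)^5. The eigenvalues (with algebraic multiplicities) are λ = -5 with multiplicity 5.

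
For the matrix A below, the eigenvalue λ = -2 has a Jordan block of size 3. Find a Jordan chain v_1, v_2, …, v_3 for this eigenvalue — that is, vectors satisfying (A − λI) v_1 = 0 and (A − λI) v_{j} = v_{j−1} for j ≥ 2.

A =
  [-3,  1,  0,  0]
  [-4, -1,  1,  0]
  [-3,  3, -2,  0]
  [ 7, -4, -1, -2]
A Jordan chain for λ = -2 of length 3:
v_1 = (-3, -3, -9, 12)ᵀ
v_2 = (-1, -4, -3, 7)ᵀ
v_3 = (1, 0, 0, 0)ᵀ

Let N = A − (-2)·I. We want v_3 with N^3 v_3 = 0 but N^2 v_3 ≠ 0; then v_{j-1} := N · v_j for j = 3, …, 2.

Pick v_3 = (1, 0, 0, 0)ᵀ.
Then v_2 = N · v_3 = (-1, -4, -3, 7)ᵀ.
Then v_1 = N · v_2 = (-3, -3, -9, 12)ᵀ.

Sanity check: (A − (-2)·I) v_1 = (0, 0, 0, 0)ᵀ = 0. ✓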